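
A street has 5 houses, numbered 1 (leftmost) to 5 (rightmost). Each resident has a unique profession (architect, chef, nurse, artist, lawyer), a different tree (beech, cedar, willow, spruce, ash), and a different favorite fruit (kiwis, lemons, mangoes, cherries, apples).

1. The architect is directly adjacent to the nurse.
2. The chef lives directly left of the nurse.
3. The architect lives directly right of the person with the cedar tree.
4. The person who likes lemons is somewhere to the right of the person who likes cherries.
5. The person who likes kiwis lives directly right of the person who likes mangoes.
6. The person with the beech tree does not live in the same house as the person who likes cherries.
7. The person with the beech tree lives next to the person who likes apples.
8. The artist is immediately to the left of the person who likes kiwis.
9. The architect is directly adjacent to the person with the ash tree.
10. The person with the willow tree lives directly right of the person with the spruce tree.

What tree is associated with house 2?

The architect is narrowed to house 2 or 3 or 4 or 5; consider each.
Placing it in house 2 and house 3 and house 5 leads to a contradiction, so it's in house 4.
Clue 3: the person with the cedar tree is in house 3.
House 2's profession must be chef (nothing else left).
House 5's tree must be ash (nothing else left).
From clue 2, the nurse must be in house 3.
Clue 10 places the person with the willow tree in house 2.
Clue 10 places the person with the spruce tree in house 1.
House 1's profession must be artist (nothing else left).
House 5 profession: only lawyer fits.
That leaves beech as the tree for house 4.
Clue 8 places the person who likes kiwis in house 2.
So house 4 gets lemons for favorite fruit.
That leaves apples as the favorite fruit for house 5.
Clue 5 places the person who likes mangoes in house 1.
The only favorite fruit still possible for house 3 is cherries.
So: house 1 = artist/spruce/mangoes, house 2 = chef/willow/kiwis, house 3 = nurse/cedar/cherries, house 4 = architect/beech/lemons, house 5 = lawyer/ash/apples.

willow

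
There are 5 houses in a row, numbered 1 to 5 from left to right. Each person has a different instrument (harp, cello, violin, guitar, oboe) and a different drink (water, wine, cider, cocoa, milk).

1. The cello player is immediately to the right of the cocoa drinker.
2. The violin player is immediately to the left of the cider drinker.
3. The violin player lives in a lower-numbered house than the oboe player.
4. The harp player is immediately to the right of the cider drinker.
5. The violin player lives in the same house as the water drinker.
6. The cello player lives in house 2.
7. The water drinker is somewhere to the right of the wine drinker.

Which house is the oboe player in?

Clue 6 places the cello player in house 2.
That leaves milk as the drink for house 5.
From clue 1, the cocoa drinker must be in house 1.
Clue 5: the violin player is in house 3.
Clue 5: the water drinker is in house 3.
That leaves guitar as the instrument for house 1.
That leaves oboe as the instrument for house 4.
House 5 instrument: only harp fits.
That leaves cider as the drink for house 4.
House 2's drink must be wine (nothing else left).
So: house 1 = guitar/cocoa, house 2 = cello/wine, house 3 = violin/water, house 4 = oboe/cider, house 5 = harp/milk.

4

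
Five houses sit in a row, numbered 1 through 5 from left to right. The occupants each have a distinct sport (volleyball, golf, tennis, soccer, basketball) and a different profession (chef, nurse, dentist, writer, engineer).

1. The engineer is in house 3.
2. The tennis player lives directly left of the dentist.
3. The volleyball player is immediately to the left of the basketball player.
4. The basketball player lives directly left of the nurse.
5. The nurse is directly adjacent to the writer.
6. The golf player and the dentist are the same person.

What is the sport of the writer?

From clue 1, the engineer must be in house 3.
House 1 profession: only chef fits.
House 2's profession must be dentist (nothing else left).
By clue 2, the tennis player is in house 1.
Clue 6 places the golf player in house 2.
The only sport still possible for house 5 is soccer.
The basketball player is in house 4 (clue 3).
Clue 4: the nurse is in house 5.
Clue 5: the writer is in house 4.
House 3's sport must be volleyball (nothing else left).
So: house 1 = tennis/chef, house 2 = golf/dentist, house 3 = volleyball/engineer, house 4 = basketball/writer, house 5 = soccer/nurse.

basketball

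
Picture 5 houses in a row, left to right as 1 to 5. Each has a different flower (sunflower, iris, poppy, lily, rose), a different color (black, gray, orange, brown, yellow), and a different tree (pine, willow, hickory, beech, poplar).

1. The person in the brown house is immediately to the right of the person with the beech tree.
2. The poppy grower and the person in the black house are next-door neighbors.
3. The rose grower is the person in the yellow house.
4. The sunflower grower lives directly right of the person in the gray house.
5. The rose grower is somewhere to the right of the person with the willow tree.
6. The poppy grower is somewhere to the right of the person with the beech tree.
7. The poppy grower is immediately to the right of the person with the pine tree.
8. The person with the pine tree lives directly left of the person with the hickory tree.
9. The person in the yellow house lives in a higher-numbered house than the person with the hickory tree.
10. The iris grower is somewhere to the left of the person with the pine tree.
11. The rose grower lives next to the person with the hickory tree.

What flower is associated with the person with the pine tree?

House 5's tree must be poplar (nothing else left).
The iris grower is narrowed to house 1 or 2; consider each.
Placing it in house 2 leads to a contradiction, so it's in house 1.
The poppy grower is narrowed to house 3 or 4; consider each.
Placing it in house 3 leads to a contradiction, so it's in house 4.
Clue 7 places the person with the pine tree in house 3.
By clue 8, the person with the hickory tree is in house 4.
The person in the yellow house is in house 5 (clue 9).
From clue 11, the rose grower must be in house 5.
That leaves brown as the color for house 2.
House 3 color: only black fits.
The only color still possible for house 4 is orange.
Clue 1 places the person with the beech tree in house 1.
Clue 4: the sunflower grower is in house 2.
So house 3 gets lily for flower.
The only color still possible for house 1 is gray.
So house 2 gets willow for tree.
So: house 1 = iris/gray/beech, house 2 = sunflower/brown/willow, house 3 = lily/black/pine, house 4 = poppy/orange/hickory, house 5 = rose/yellow/poplar.

lily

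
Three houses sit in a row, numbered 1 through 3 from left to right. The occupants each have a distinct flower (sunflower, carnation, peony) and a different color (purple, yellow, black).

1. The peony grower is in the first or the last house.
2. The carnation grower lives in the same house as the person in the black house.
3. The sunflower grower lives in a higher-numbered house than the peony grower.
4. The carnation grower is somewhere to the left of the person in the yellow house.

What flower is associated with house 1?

peony

By clue 3, the peony grower is in house 1.
House 3 flower: only sunflower fits.
Clue 2 places the person in the black house in house 2.
By clue 4, the person in the yellow house is in house 3.
So house 2 gets carnation for flower.
So house 1 gets purple for color.
So: house 1 = peony/purple, house 2 = carnation/black, house 3 = sunflower/yellow.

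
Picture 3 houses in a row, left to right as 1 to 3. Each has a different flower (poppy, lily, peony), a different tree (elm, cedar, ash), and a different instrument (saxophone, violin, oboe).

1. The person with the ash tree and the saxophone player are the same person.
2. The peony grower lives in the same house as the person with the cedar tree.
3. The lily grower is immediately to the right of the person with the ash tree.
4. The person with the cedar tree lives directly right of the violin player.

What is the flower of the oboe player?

House 1's flower must be poppy (nothing else left).
House 3's instrument must be oboe (nothing else left).
The lily grower is narrowed to house 2 or 3; consider each.
Placing it in house 3 leads to a contradiction, so it's in house 2.
Clue 3: the person with the ash tree is in house 1.
House 3's flower must be peony (nothing else left).
By clue 1, the saxophone player is in house 1.
Clue 2: the person with the cedar tree is in house 3.
Clue 4: the violin player is in house 2.
House 2 tree: only elm fits.
So: house 1 = poppy/ash/saxophone, house 2 = lily/elm/violin, house 3 = peony/cedar/oboe.

peony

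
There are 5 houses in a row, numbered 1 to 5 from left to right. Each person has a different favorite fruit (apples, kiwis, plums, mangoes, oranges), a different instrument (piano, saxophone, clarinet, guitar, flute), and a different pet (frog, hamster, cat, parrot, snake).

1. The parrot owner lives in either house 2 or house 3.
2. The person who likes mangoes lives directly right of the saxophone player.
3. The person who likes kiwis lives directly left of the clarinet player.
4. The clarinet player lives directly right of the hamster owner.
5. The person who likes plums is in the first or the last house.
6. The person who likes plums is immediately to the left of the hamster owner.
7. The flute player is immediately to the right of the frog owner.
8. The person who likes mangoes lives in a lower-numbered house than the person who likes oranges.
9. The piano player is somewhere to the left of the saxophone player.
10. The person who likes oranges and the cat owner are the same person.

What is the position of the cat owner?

5

The person who likes plums is in house 1 (clue 6).
Clue 6 places the hamster owner in house 2.
That leaves parrot as the pet for house 3.
From clue 4, the clarinet player must be in house 3.
The only instrument still possible for house 4 is guitar.
House 5's instrument must be flute (nothing else left).
By clue 2, the person who likes mangoes is in house 3.
Clue 3 places the person who likes kiwis in house 2.
From clue 7, the frog owner must be in house 4.
Clue 9 places the piano player in house 1.
House 2's instrument must be saxophone (nothing else left).
The only pet still possible for house 1 is snake.
So house 5 gets cat for pet.
From clue 10, the person who likes oranges must be in house 5.
House 4's favorite fruit must be apples (nothing else left).
So: house 1 = plums/piano/snake, house 2 = kiwis/saxophone/hamster, house 3 = mangoes/clarinet/parrot, house 4 = apples/guitar/frog, house 5 = oranges/flute/cat.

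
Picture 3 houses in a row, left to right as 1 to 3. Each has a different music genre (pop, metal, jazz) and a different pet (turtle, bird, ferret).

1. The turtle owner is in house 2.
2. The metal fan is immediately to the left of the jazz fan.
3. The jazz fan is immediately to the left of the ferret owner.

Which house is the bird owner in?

From clue 1, the turtle owner must be in house 2.
The jazz fan is in house 2 (clue 3).
From clue 3, the ferret owner must be in house 3.
That leaves pop as the music genre for house 3.
So house 1 gets bird for pet.
That leaves metal as the music genre for house 1.
So: house 1 = metal/bird, house 2 = jazz/turtle, house 3 = pop/ferret.

1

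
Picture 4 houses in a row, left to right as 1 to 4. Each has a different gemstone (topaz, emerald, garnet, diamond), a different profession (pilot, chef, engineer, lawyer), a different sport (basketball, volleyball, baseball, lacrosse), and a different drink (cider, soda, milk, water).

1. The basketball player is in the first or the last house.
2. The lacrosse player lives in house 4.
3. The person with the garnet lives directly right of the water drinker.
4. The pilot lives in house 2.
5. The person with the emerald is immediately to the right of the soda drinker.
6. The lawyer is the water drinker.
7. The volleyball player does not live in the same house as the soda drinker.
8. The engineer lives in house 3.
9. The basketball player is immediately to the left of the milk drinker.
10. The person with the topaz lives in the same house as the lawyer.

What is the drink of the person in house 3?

Clue 2 places the lacrosse player in house 4.
From clue 4, the pilot must be in house 2.
By clue 8, the engineer is in house 3.
Clue 9 places the basketball player in house 1.
By clue 9, the milk drinker is in house 2.
That leaves lawyer as the profession for house 1.
The only profession still possible for house 4 is chef.
So house 4 gets cider for drink.
From clue 6, the water drinker must be in house 1.
Clue 10: the person with the topaz is in house 1.
That leaves diamond as the gemstone for house 3.
House 3 drink: only soda fits.
From clue 3, the person with the garnet must be in house 2.
By clue 5, the person with the emerald is in house 4.
Clue 7: the volleyball player is in house 2.
The only sport still possible for house 3 is baseball.
So: house 1 = topaz/lawyer/basketball/water, house 2 = garnet/pilot/volleyball/milk, house 3 = diamond/engineer/baseball/soda, house 4 = emerald/chef/lacrosse/cider.

soda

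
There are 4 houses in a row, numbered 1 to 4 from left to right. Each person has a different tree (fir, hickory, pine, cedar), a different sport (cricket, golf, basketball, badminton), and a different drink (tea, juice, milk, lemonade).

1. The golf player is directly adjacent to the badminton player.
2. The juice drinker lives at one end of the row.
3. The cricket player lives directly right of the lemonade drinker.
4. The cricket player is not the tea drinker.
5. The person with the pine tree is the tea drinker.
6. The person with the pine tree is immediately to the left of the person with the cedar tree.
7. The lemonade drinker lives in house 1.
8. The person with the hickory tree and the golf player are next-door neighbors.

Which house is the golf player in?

3

By clue 7, the lemonade drinker is in house 1.
Clue 3 places the cricket player in house 2.
Clue 5 places the person with the pine tree in house 3.
Clue 5 places the tea drinker in house 3.
The person with the cedar tree is in house 4 (clue 6).
House 2's drink must be milk (nothing else left).
So house 4 gets juice for drink.
By clue 8, the person with the hickory tree is in house 2.
Clue 8: the golf player is in house 3.
The only tree still possible for house 1 is fir.
House 1's sport must be basketball (nothing else left).
So house 4 gets badminton for sport.
So: house 1 = fir/basketball/lemonade, house 2 = hickory/cricket/milk, house 3 = pine/golf/tea, house 4 = cedar/badminton/juice.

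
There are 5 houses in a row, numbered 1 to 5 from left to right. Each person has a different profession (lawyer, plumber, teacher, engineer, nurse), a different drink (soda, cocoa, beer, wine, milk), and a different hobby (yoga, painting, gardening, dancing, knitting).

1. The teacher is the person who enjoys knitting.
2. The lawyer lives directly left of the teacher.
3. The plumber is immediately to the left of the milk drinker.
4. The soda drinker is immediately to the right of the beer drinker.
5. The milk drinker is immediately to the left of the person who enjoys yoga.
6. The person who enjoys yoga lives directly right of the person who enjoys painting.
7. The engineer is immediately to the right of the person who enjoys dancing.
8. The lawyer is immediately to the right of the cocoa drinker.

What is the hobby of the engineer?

The lawyer is narrowed to house 2 or 3 or 4; consider each.
Placing it in house 2 and house 3 leads to a contradiction, so it's in house 4.
The teacher is in house 5 (clue 2).
From clue 8, the cocoa drinker must be in house 3.
By clue 1, the person who enjoys knitting is in house 5.
By clue 5, the milk drinker is in house 2.
The person who enjoys painting is in house 2 (clue 6).
House 1's hobby must be dancing (nothing else left).
House 3's hobby must be yoga (nothing else left).
So house 4 gets gardening for hobby.
From clue 3, the plumber must be in house 1.
From clue 4, the beer drinker must be in house 4.
By clue 7, the engineer is in house 2.
That leaves nurse as the profession for house 3.
House 1 drink: only wine fits.
The only drink still possible for house 5 is soda.
So: house 1 = plumber/wine/dancing, house 2 = engineer/milk/painting, house 3 = nurse/cocoa/yoga, house 4 = lawyer/beer/gardening, house 5 = teacher/soda/knitting.

painting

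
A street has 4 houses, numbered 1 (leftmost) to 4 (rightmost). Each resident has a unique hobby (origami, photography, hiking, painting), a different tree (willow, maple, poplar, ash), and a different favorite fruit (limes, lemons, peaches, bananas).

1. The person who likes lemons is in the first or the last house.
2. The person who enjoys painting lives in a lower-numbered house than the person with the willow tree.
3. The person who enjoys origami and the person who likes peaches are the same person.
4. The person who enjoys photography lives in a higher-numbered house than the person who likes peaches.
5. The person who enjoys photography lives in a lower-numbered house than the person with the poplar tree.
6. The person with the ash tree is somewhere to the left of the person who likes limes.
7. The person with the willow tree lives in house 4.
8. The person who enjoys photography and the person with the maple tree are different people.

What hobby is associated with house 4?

Clue 7 places the person with the willow tree in house 4.
House 3's tree must be poplar (nothing else left).
Clue 5 places the person who enjoys photography in house 2.
From clue 8, the person with the maple tree must be in house 1.
House 4's hobby must be hiking (nothing else left).
The only tree still possible for house 2 is ash.
By clue 3, the person who enjoys origami is in house 1.
From clue 3, the person who likes peaches must be in house 1.
House 3 hobby: only painting fits.
House 2's favorite fruit must be bananas (nothing else left).
So house 3 gets limes for favorite fruit.
The only favorite fruit still possible for house 4 is lemons.
So: house 1 = origami/maple/peaches, house 2 = photography/ash/bananas, house 3 = painting/poplar/limes, house 4 = hiking/willow/lemons.

hiking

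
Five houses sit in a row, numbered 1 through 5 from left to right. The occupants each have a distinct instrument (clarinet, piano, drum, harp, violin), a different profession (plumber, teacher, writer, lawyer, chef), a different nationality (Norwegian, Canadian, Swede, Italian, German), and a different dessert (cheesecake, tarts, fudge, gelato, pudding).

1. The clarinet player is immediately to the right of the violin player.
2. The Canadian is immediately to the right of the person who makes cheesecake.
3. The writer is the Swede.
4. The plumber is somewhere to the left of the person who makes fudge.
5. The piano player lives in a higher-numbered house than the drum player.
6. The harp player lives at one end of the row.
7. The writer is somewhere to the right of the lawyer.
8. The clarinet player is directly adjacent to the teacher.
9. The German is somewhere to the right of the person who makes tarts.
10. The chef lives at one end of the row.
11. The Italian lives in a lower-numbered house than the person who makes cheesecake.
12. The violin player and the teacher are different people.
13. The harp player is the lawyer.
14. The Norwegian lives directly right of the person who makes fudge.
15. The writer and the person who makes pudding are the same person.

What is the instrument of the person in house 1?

Clue 13 places the harp player in house 1.
By clue 13, the lawyer is in house 1.
House 5's profession must be chef (nothing else left).
So house 1 gets Italian for nationality.
That leaves gelato as the dessert for house 5.
So house 1 gets tarts for dessert.
The plumber is narrowed to house 2 or 3; consider each.
Placing it in house 2 leads to a contradiction, so it's in house 3.
From clue 4, the person who makes fudge must be in house 4.
By clue 14, the Norwegian is in house 5.
The writer is in house 2 (clue 15).
Clue 15: the person who makes pudding is in house 2.
The only profession still possible for house 4 is teacher.
House 3 dessert: only cheesecake fits.
From clue 2, the Canadian must be in house 4.
Clue 3: the Swede is in house 2.
By clue 12, the violin player is in house 2.
That leaves German as the nationality for house 3.
The clarinet player is in house 3 (clue 1).
House 4 instrument: only drum fits.
The only instrument still possible for house 5 is piano.
So: house 1 = harp/lawyer/Italian/tarts, house 2 = violin/writer/Swede/pudding, house 3 = clarinet/plumber/German/cheesecake, house 4 = drum/teacher/Canadian/fudge, house 5 = piano/chef/Norwegian/gelato.

harp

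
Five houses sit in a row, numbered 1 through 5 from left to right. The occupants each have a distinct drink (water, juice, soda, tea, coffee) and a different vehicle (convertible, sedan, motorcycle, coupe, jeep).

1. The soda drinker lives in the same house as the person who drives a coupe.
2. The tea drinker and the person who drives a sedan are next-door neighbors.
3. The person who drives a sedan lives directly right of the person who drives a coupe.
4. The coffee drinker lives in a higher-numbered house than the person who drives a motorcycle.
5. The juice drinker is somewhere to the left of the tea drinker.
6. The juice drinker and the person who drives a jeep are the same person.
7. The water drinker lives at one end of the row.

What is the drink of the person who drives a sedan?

The water drinker is narrowed to house 1 or 5; consider each.
Placing it in house 5 leads to a contradiction, so it's in house 1.
The juice drinker is narrowed to house 2 or 3 or 4; consider each.
Placing it in house 3 and house 4 leads to a contradiction, so it's in house 2.
The person who drives a jeep is in house 2 (clue 6).
The soda drinker is narrowed to house 3 or 4; consider each.
Placing it in house 4 leads to a contradiction, so it's in house 3.
From clue 1, the person who drives a coupe must be in house 3.
By clue 3, the person who drives a sedan is in house 4.
House 5's vehicle must be convertible (nothing else left).
The tea drinker is in house 5 (clue 2).
The only drink still possible for house 4 is coffee.
House 1's vehicle must be motorcycle (nothing else left).
So: house 1 = water/motorcycle, house 2 = juice/jeep, house 3 = soda/coupe, house 4 = coffee/sedan, house 5 = tea/convertible.

coffee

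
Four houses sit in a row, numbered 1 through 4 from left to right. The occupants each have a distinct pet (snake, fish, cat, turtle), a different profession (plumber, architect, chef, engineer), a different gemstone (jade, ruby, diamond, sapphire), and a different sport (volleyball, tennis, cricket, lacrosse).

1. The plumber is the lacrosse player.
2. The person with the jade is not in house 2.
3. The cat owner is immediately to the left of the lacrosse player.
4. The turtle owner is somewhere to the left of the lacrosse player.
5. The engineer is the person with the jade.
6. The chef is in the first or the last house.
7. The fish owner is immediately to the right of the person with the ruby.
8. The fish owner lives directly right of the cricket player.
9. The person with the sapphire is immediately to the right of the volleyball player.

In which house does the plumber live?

4

The chef is narrowed to house 1 or 4; consider each.
Placing it in house 4 leads to a contradiction, so it's in house 1.
The engineer is narrowed to house 3 or 4; consider each.
Placing it in house 4 leads to a contradiction, so it's in house 3.
Clue 5: the person with the jade is in house 3.
House 4 pet: only snake fits.
The cat owner is narrowed to house 1 or 3; consider each.
Placing it in house 1 leads to a contradiction, so it's in house 3.
By clue 3, the lacrosse player is in house 4.
House 1 pet: only turtle fits.
So house 2 gets fish for pet.
From clue 1, the plumber must be in house 4.
Clue 7: the person with the ruby is in house 1.
From clue 8, the cricket player must be in house 1.
House 2's profession must be architect (nothing else left).
House 2 sport: only tennis fits.
The only sport still possible for house 3 is volleyball.
Clue 9: the person with the sapphire is in house 4.
House 2's gemstone must be diamond (nothing else left).
So: house 1 = turtle/chef/ruby/cricket, house 2 = fish/architect/diamond/tennis, house 3 = cat/engineer/jade/volleyball, house 4 = snake/plumber/sapphire/lacrosse.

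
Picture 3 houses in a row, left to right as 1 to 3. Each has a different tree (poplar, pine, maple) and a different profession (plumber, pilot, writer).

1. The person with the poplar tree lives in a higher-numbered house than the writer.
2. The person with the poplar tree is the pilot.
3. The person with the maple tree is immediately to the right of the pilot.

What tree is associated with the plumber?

Clue 3 places the person with the maple tree in house 3.
From clue 3, the pilot must be in house 2.
House 1 tree: only pine fits.
House 2 tree: only poplar fits.
House 1's profession must be writer (nothing else left).
That leaves plumber as the profession for house 3.
So: house 1 = pine/writer, house 2 = poplar/pilot, house 3 = maple/plumber.

maple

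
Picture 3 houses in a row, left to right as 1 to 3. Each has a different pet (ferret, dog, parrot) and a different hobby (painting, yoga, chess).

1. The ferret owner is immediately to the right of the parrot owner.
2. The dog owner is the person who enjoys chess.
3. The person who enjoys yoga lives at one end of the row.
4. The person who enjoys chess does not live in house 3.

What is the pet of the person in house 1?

dog

House 3 pet: only ferret fits.
From clue 1, the parrot owner must be in house 2.
So house 1 gets dog for pet.
Clue 2: the person who enjoys chess is in house 1.
House 2's hobby must be painting (nothing else left).
That leaves yoga as the hobby for house 3.
So: house 1 = dog/chess, house 2 = parrot/painting, house 3 = ferret/yoga.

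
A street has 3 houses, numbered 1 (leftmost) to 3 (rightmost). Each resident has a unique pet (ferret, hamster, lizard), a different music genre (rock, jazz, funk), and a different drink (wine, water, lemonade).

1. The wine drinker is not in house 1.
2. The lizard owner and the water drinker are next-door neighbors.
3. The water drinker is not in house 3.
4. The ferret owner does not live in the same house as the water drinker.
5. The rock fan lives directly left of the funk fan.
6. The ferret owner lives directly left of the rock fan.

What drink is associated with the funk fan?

From clue 6, the ferret owner must be in house 1.
From clue 6, the rock fan must be in house 2.
House 1's music genre must be jazz (nothing else left).
So house 3 gets funk for music genre.
Clue 4 places the water drinker in house 2.
The only drink still possible for house 1 is lemonade.
So house 3 gets wine for drink.
Clue 2 places the lizard owner in house 3.
The only pet still possible for house 2 is hamster.
So: house 1 = ferret/jazz/lemonade, house 2 = hamster/rock/water, house 3 = lizard/funk/wine.

wine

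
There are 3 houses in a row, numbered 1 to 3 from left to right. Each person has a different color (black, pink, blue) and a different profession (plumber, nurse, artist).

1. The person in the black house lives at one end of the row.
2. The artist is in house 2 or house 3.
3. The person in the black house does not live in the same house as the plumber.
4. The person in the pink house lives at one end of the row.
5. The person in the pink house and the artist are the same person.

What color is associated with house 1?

From clue 5, the person in the pink house must be in house 3.
Clue 5: the artist is in house 3.
House 2 color: only blue fits.
From clue 3, the plumber must be in house 2.
The only color still possible for house 1 is black.
That leaves nurse as the profession for house 1.
So: house 1 = black/nurse, house 2 = blue/plumber, house 3 = pink/artist.

black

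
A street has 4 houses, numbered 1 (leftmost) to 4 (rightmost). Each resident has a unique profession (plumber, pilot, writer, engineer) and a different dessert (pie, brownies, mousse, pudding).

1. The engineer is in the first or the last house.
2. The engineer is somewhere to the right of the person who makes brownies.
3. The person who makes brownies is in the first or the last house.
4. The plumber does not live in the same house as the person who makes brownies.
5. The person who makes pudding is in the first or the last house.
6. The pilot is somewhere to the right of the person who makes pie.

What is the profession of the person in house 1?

writer

The engineer is in house 4 (clue 2).
Clue 3: the person who makes brownies is in house 1.
The only profession still possible for house 1 is writer.
The only dessert still possible for house 4 is pudding.
The pilot is in house 3 (clue 6).
By clue 6, the person who makes pie is in house 2.
House 2 profession: only plumber fits.
House 3's dessert must be mousse (nothing else left).
So: house 1 = writer/brownies, house 2 = plumber/pie, house 3 = pilot/mousse, house 4 = engineer/pudding.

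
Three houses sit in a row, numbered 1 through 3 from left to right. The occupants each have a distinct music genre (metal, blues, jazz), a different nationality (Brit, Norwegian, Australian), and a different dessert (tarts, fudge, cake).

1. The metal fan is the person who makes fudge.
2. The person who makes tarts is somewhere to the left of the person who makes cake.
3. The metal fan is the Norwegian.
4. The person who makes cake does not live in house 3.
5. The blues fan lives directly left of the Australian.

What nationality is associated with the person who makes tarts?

Brit

The person who makes cake is in house 2 (clue 4).
House 3 dessert: only fudge fits.
Clue 1 places the metal fan in house 3.
Clue 3 places the Norwegian in house 3.
House 1's nationality must be Brit (nothing else left).
House 2's nationality must be Australian (nothing else left).
That leaves tarts as the dessert for house 1.
From clue 5, the blues fan must be in house 1.
House 2 music genre: only jazz fits.
So: house 1 = blues/Brit/tarts, house 2 = jazz/Australian/cake, house 3 = metal/Norwegian/fudge.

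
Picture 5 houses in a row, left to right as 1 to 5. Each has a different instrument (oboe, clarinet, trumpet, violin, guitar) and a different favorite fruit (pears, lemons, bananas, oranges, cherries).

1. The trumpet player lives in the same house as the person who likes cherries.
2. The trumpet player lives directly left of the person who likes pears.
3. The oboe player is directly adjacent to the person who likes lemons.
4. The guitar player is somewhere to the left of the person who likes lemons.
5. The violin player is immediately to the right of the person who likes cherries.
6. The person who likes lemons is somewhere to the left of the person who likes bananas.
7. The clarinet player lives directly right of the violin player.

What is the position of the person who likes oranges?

The clarinet player is narrowed to house 3 or 4 or 5; consider each.
Placing it in house 3 and house 5 leads to a contradiction, so it's in house 4.
Clue 7: the violin player is in house 3.
So house 5 gets oboe for instrument.
Clue 3 places the person who likes lemons in house 4.
Clue 5: the person who likes cherries is in house 2.
Clue 6: the person who likes bananas is in house 5.
The only favorite fruit still possible for house 1 is oranges.
That leaves pears as the favorite fruit for house 3.
Clue 1 places the trumpet player in house 2.
House 1 instrument: only guitar fits.
So: house 1 = guitar/oranges, house 2 = trumpet/cherries, house 3 = violin/pears, house 4 = clarinet/lemons, house 5 = oboe/bananas.

1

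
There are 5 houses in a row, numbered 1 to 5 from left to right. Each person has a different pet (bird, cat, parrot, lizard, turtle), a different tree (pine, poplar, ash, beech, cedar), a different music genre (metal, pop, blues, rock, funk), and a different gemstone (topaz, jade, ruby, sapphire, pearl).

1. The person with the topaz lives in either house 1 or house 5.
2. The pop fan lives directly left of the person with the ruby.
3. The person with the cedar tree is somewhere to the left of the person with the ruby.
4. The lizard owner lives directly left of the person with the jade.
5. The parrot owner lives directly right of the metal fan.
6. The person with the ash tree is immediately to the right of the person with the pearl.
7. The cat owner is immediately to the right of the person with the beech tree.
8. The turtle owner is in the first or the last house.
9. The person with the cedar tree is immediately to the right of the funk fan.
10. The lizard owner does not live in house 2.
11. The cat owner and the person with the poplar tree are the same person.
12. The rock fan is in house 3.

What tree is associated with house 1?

pine

Clue 12 places the rock fan in house 3.
That leaves blues as the music genre for house 5.
The turtle owner is narrowed to house 1 or 5; consider each.
Placing it in house 1 leads to a contradiction, so it's in house 5.
House 4 music genre: only pop fits.
From clue 2, the person with the ruby must be in house 5.
That leaves topaz as the gemstone for house 1.
The lizard owner is narrowed to house 1 or 3; consider each.
Placing it in house 3 leads to a contradiction, so it's in house 1.
Clue 4 places the person with the jade in house 2.
The parrot owner is narrowed to house 2 or 3; consider each.
Placing it in house 2 leads to a contradiction, so it's in house 3.
From clue 5, the metal fan must be in house 2.
House 1 music genre: only funk fits.
The person with the cedar tree is in house 2 (clue 9).
The cat owner is in house 4 (clue 11).
House 2 pet: only bird fits.
House 4 tree: only poplar fits.
The only tree still possible for house 5 is ash.
Clue 6 places the person with the pearl in house 4.
By clue 7, the person with the beech tree is in house 3.
So house 1 gets pine for tree.
That leaves sapphire as the gemstone for house 3.
So: house 1 = lizard/pine/funk/topaz, house 2 = bird/cedar/metal/jade, house 3 = parrot/beech/rock/sapphire, house 4 = cat/poplar/pop/pearl, house 5 = turtle/ash/blues/ruby.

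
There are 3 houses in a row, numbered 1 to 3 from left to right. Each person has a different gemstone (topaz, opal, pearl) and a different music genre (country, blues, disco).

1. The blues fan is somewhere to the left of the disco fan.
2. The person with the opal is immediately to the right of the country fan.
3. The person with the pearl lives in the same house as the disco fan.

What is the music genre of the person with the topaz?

The only gemstone still possible for house 1 is topaz.
So house 3 gets disco for music genre.
Clue 3: the person with the pearl is in house 3.
House 2 gemstone: only opal fits.
Clue 2 places the country fan in house 1.
House 2 music genre: only blues fits.
So: house 1 = topaz/country, house 2 = opal/blues, house 3 = pearl/disco.

country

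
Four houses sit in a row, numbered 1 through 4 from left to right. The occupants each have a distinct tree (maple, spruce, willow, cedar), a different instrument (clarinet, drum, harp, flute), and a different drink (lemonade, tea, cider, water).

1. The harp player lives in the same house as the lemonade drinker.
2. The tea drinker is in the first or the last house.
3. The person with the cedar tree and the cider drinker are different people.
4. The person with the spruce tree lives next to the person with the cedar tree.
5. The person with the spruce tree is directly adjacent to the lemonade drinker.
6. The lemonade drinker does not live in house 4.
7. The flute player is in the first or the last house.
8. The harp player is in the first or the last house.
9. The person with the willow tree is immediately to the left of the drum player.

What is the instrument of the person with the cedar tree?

Clue 1 places the harp player in house 1.
The lemonade drinker is in house 1 (clue 1).
Clue 5 places the person with the spruce tree in house 2.
The only instrument still possible for house 4 is flute.
The only drink still possible for house 4 is tea.
Clue 9 places the person with the willow tree in house 1.
Clue 9 places the drum player in house 2.
House 3's tree must be cedar (nothing else left).
That leaves maple as the tree for house 4.
House 3 instrument: only clarinet fits.
By clue 3, the cider drinker is in house 2.
That leaves water as the drink for house 3.
So: house 1 = willow/harp/lemonade, house 2 = spruce/drum/cider, house 3 = cedar/clarinet/water, house 4 = maple/flute/tea.

clarinet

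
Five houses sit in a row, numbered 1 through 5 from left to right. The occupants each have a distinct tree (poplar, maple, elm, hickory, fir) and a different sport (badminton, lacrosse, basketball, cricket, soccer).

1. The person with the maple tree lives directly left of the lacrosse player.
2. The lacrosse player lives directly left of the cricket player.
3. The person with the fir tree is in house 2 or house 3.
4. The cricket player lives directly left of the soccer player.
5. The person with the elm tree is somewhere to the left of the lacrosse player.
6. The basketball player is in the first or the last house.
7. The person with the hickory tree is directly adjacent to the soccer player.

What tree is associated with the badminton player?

The person with the elm tree is narrowed to house 1 or 2; consider each.
Placing it in house 2 leads to a contradiction, so it's in house 1.
By clue 1, the lacrosse player is in house 3.
Clue 2 places the cricket player in house 4.
The soccer player is in house 5 (clue 4).
The person with the hickory tree is in house 4 (clue 7).
That leaves maple as the tree for house 2.
House 3's tree must be fir (nothing else left).
The only tree still possible for house 5 is poplar.
House 2's sport must be badminton (nothing else left).
House 1's sport must be basketball (nothing else left).
So: house 1 = elm/basketball, house 2 = maple/badminton, house 3 = fir/lacrosse, house 4 = hickory/cricket, house 5 = poplar/soccer.

maple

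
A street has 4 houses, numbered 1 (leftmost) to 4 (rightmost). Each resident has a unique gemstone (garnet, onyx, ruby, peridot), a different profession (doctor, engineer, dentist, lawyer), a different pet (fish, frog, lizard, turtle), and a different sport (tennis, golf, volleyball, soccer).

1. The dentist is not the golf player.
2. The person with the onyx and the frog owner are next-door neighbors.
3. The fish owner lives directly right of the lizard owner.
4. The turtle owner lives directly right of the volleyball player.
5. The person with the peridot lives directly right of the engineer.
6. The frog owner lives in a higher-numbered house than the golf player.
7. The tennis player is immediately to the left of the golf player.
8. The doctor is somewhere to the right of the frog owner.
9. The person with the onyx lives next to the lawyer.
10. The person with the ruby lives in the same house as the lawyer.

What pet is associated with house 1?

The only pet still possible for house 1 is lizard.
House 4's sport must be soccer (nothing else left).
Clue 3 places the fish owner in house 2.
By clue 6, the frog owner is in house 3.
Clue 6 places the golf player in house 2.
By clue 7, the tennis player is in house 1.
The doctor is in house 4 (clue 8).
House 4 pet: only turtle fits.
So house 3 gets volleyball for sport.
The only profession still possible for house 2 is engineer.
From clue 5, the person with the peridot must be in house 3.
From clue 10, the lawyer must be in house 1.
House 1's gemstone must be ruby (nothing else left).
That leaves dentist as the profession for house 3.
The person with the onyx is in house 2 (clue 9).
That leaves garnet as the gemstone for house 4.
So: house 1 = ruby/lawyer/lizard/tennis, house 2 = onyx/engineer/fish/golf, house 3 = peridot/dentist/frog/volleyball, house 4 = garnet/doctor/turtle/soccer.

lizard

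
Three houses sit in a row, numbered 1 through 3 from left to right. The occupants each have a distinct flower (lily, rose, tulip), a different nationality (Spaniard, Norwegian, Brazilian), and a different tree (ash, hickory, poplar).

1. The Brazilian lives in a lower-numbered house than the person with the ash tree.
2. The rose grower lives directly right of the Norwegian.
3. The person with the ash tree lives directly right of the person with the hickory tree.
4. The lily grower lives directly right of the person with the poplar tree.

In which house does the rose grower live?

3

House 1 flower: only tulip fits.
House 3 nationality: only Spaniard fits.
House 3 tree: only ash fits.
By clue 3, the person with the hickory tree is in house 2.
So house 1 gets poplar for tree.
Clue 4: the lily grower is in house 2.
House 3's flower must be rose (nothing else left).
The Norwegian is in house 2 (clue 2).
The only nationality still possible for house 1 is Brazilian.
So: house 1 = tulip/Brazilian/poplar, house 2 = lily/Norwegian/hickory, house 3 = rose/Spaniard/ash.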